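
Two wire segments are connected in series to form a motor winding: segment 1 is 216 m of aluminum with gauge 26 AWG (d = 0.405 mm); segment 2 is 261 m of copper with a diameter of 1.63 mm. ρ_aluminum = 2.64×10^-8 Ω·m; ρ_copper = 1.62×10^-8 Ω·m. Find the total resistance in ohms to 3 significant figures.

Segment 1: A = π(0.405/2 mm)² = π(2.0250e-04 m)² = 1.288e-07 m²
R₁ = ρL/A = (2.64×10^-8)(216)/(1.288e-07) = 44.26 Ω
Segment 2: A = π(d/2)² = π(8.1500e-04 m)² = 2.087e-06 m²
R₂ = (1.62×10^-8)(261)/(2.087e-06) = 2.026 Ω
R = R₁ + R₂ = 46.3 Ω

46.3 Ω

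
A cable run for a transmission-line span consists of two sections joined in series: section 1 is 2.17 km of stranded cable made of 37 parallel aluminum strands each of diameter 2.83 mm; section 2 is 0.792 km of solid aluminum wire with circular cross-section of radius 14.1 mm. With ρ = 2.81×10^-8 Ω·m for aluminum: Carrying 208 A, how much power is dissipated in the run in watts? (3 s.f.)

12900 W

Section 1: A_strand = π(1.4150e-03)² = 6.290e-06 m²; R₁ = ρL/(N·A_s) = (2.81×10^-8)(2170)/(37×6.290e-06) = 0.262 Ω
Section 2: A = πr² = π(1.4100e-02 m)² = 6.246e-04 m²
R₂ = (2.81×10^-8)(792)/(6.246e-04) = 0.03563 Ω
R = R₁ + R₂ = 0.2976 Ω
P = I²R = (208)² × 0.2976 = 12900 W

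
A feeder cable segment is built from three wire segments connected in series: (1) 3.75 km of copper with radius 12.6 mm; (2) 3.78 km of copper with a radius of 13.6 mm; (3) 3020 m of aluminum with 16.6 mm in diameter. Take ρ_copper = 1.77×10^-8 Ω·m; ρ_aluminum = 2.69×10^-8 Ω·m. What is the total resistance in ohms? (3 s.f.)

0.624 Ω

Seg 1: A = πr² = π(1.2600e-02 m)² = 4.988e-04 m²
R_1 = (1.77×10^-8)(3750)/(4.988e-04) = 0.1331 Ω
Seg 2: A = πr² = π(1.3600e-02 m)² = 5.811e-04 m²
R_2 = (1.77×10^-8)(3780)/(5.811e-04) = 0.1151 Ω
Seg 3: A = π(d/2)² = π(8.3000e-03 m)² = 2.164e-04 m²
R_3 = (2.69×10^-8)(3020)/(2.164e-04) = 0.3754 Ω
R_total = R_1 + R_2 + R_3 = 0.624 Ω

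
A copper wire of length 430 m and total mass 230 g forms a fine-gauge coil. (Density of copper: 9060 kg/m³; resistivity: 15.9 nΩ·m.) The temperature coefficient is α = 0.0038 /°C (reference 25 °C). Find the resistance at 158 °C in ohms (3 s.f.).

ρ = 15.9 nΩ·m = 1.59×10^-8 Ω·m
A = m/(density·L) = 0.23/(9060×430) = 5.9038e-08 m²
R = ρL/A = (1.59×10^-8)(430)/(5.9038e-08) = 115.8 Ω
R(158 °C) = 115.8 × (1 + 0.0038×133) = 174 Ω

174 Ω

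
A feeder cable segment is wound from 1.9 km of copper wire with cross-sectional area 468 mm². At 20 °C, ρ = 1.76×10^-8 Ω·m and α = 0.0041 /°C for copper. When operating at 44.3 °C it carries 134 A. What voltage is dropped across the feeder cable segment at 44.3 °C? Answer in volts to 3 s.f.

10.5 V

A = 468 mm² = 4.680e-04 m²
R₍20₎ = ρL/A = (1.76×10^-8)(1900)/(4.680e-04) = 0.07145 Ω
R₍44.3₎ = R₍20₎(1 + αΔT) = 0.07145 × (1 + 0.0041×24.3) = 0.07857 Ω
V = IR = 134 × 0.07857 = 10.5 V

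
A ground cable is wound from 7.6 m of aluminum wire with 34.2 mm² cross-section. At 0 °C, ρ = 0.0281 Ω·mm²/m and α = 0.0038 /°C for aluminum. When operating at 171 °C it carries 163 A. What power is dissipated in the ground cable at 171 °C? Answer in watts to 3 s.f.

ρ = 0.0281 Ω·mm²/m = 2.81×10^-8 Ω·m
A = 34.2 mm² = 3.420e-05 m²
R₍0₎ = ρL/A = (2.81×10^-8)(7.6)/(3.420e-05) = 0.006244 Ω
R₍171₎ = R₍0₎(1 + αΔT) = 0.006244 × (1 + 0.0038×171) = 0.0103 Ω
P = I²R = (163)² × 0.0103 = 274 W

274 W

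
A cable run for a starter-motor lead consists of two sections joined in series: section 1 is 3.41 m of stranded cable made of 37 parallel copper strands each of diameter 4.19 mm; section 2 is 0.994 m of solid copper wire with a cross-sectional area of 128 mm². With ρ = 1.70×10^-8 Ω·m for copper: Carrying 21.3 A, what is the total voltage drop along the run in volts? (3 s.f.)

Section 1: A_strand = π(2.0950e-03)² = 1.379e-05 m²; R₁ = ρL/(N·A_s) = (1.70×10^-8)(3.41)/(37×1.379e-05) = 1.136×10^-4 Ω
Section 2: A = 128 mm² = 1.280e-04 m²
R₂ = (1.70×10^-8)(0.994)/(1.280e-04) = 1.320×10^-4 Ω
R = R₁ + R₂ = 2.456×10^-4 Ω
V = IR = 21.3 × 2.456×10^-4 = 0.00523 V

0.00523 V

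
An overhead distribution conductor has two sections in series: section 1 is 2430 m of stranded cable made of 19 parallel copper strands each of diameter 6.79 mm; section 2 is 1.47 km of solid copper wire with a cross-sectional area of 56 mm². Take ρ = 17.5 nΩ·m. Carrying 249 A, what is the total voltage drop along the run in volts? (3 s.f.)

130 V

ρ = 17.5 nΩ·m = 1.75×10^-8 Ω·m
Section 1: A_strand = π(3.3950e-03)² = 3.621e-05 m²; R₁ = ρL/(N·A_s) = (1.75×10^-8)(2430)/(19×3.621e-05) = 0.06181 Ω
Section 2: A = 56 mm² = 5.600e-05 m²
R₂ = (1.75×10^-8)(1470)/(5.600e-05) = 0.4594 Ω
R = R₁ + R₂ = 0.5212 Ω
V = IR = 249 × 0.5212 = 130 V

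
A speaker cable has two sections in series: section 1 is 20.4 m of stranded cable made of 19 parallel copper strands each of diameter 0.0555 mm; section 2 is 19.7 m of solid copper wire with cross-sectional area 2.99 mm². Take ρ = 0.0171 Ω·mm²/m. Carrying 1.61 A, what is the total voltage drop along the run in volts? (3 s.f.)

ρ = 0.0171 Ω·mm²/m = 1.71×10^-8 Ω·m
Section 1: A_strand = π(2.7750e-05)² = 2.419e-09 m²; R₁ = ρL/(N·A_s) = (1.71×10^-8)(20.4)/(19×2.419e-09) = 7.589 Ω
Section 2: A = 2.99 mm² = 2.990e-06 m²
R₂ = (1.71×10^-8)(19.7)/(2.990e-06) = 0.1127 Ω
R = R₁ + R₂ = 7.702 Ω
V = IR = 1.61 × 7.702 = 12.4 V

12.4 V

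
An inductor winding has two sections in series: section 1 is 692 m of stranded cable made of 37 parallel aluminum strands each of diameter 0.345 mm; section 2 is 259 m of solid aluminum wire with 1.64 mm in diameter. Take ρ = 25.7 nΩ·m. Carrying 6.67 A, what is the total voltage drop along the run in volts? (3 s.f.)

ρ = 25.7 nΩ·m = 2.57×10^-8 Ω·m
Section 1: A_strand = π(1.7250e-04)² = 9.348e-08 m²; R₁ = ρL/(N·A_s) = (2.57×10^-8)(692)/(37×9.348e-08) = 5.142 Ω
Section 2: A = π(d/2)² = π(8.2000e-04 m)² = 2.112e-06 m²
R₂ = (2.57×10^-8)(259)/(2.112e-06) = 3.151 Ω
R = R₁ + R₂ = 8.293 Ω
V = IR = 6.67 × 8.293 = 55.3 V

55.3 V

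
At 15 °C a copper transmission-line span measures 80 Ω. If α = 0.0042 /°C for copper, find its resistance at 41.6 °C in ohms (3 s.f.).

ΔT = 41.6 − 15 = 26.6 °C
R = R₀(1 + αΔT) = 80 × (1 + 0.0042×26.6) = 80 × 1.112 = 88.9 Ω

88.9 Ω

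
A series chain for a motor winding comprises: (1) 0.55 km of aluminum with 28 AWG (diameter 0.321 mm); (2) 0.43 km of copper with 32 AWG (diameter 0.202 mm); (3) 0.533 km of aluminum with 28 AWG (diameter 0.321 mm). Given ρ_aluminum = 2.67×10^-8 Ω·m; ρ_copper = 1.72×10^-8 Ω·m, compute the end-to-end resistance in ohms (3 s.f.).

Seg 1: A = π(0.321/2 mm)² = π(1.6050e-04 m)² = 8.093e-08 m²
R_1 = (2.67×10^-8)(550)/(8.093e-08) = 181.5 Ω
Seg 2: A = π(0.202/2 mm)² = π(1.0100e-04 m)² = 3.205e-08 m²
R_2 = (1.72×10^-8)(430)/(3.205e-08) = 230.8 Ω
Seg 3: A = π(0.321/2 mm)² = π(1.6050e-04 m)² = 8.093e-08 m²
R_3 = (2.67×10^-8)(533)/(8.093e-08) = 175.8 Ω
R_total = R_1 + R_2 + R_3 = 588 Ω

588 Ω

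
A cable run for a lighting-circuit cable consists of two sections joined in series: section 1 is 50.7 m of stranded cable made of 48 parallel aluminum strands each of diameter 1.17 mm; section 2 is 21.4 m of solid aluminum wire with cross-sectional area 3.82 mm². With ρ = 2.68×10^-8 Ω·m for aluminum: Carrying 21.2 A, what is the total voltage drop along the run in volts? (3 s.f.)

3.74 V

Section 1: A_strand = π(5.8500e-04)² = 1.075e-06 m²; R₁ = ρL/(N·A_s) = (2.68×10^-8)(50.7)/(48×1.075e-06) = 0.02633 Ω
Section 2: A = 3.82 mm² = 3.820e-06 m²
R₂ = (2.68×10^-8)(21.4)/(3.820e-06) = 0.1501 Ω
R = R₁ + R₂ = 0.1765 Ω
V = IR = 21.2 × 0.1765 = 3.74 V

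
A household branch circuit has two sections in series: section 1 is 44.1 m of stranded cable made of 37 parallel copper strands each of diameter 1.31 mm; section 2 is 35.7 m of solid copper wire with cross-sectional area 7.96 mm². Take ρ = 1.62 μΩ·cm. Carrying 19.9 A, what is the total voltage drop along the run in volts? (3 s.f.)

1.73 V

ρ = 1.62 μΩ·cm = 1.62×10^-8 Ω·m
Section 1: A_strand = π(6.5500e-04)² = 1.348e-06 m²; R₁ = ρL/(N·A_s) = (1.62×10^-8)(44.1)/(37×1.348e-06) = 0.01433 Ω
Section 2: A = 7.96 mm² = 7.960e-06 m²
R₂ = (1.62×10^-8)(35.7)/(7.960e-06) = 0.07266 Ω
R = R₁ + R₂ = 0.08698 Ω
V = IR = 19.9 × 0.08698 = 1.73 V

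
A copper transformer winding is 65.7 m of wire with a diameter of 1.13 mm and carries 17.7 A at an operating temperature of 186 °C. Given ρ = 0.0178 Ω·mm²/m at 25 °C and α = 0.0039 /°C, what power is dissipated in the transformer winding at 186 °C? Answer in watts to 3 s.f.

ρ = 0.0178 Ω·mm²/m = 1.78×10^-8 Ω·m
A = π(d/2)² = π(5.6500e-04 m)² = 1.003e-06 m²
R₍25₎ = ρL/A = (1.78×10^-8)(65.7)/(1.003e-06) = 1.166 Ω
R₍186₎ = R₍25₎(1 + αΔT) = 1.166 × (1 + 0.0039×161) = 1.898 Ω
P = I²R = (17.7)² × 1.898 = 595 W

595 W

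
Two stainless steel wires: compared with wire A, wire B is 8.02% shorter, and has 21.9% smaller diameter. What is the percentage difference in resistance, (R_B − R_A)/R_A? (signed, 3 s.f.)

50.8%

R ∝ L/d², so R_B/R_A = (1 − 8.02/100) × (1 − 21.9/100)⁻²
= 0.9198 × 1.639 = 1.508
(R_B − R_A)/R_A = 1.508 − 1 = 50.8%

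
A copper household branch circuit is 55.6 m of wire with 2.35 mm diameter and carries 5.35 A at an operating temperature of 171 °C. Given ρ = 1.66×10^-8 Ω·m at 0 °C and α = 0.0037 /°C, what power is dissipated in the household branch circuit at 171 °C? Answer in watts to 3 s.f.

A = π(d/2)² = π(1.1750e-03 m)² = 4.337e-06 m²
R₍0₎ = ρL/A = (1.66×10^-8)(55.6)/(4.337e-06) = 0.2128 Ω
R₍171₎ = R₍0₎(1 + αΔT) = 0.2128 × (1 + 0.0037×171) = 0.3474 Ω
P = I²R = (5.35)² × 0.3474 = 9.94 W

9.94 W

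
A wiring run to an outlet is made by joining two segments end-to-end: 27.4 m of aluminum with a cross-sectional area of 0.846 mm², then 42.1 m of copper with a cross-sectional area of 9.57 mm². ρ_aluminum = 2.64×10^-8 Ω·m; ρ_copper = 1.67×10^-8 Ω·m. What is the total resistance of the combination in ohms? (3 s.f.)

Segment 1: A = 0.846 mm² = 8.460e-07 m²
R₁ = ρL/A = (2.64×10^-8)(27.4)/(8.460e-07) = 0.855 Ω
Segment 2: A = 9.57 mm² = 9.570e-06 m²
R₂ = (1.67×10^-8)(42.1)/(9.570e-06) = 0.07347 Ω
R = R₁ + R₂ = 0.929 Ω

0.929 Ω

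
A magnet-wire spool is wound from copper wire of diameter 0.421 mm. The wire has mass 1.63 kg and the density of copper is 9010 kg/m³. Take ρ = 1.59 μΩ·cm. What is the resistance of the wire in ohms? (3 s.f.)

ρ = 1.59 μΩ·cm = 1.59×10^-8 Ω·m
A = π(d/2)² = π(2.1050e-04 m)² = 1.3920e-07 m²
L = m/(density·A) = 1.63/(9010×1.3920e-07) = 1300 m
R = ρL/A = (1.59×10^-8)(1300)/(1.3920e-07) = 148 Ω

148 Ω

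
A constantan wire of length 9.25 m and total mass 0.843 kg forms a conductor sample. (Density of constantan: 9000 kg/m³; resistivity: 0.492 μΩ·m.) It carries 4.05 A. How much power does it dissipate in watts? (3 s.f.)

ρ = 0.492 μΩ·m = 4.92×10^-7 Ω·m
A = m/(density·L) = 0.843/(9000×9.25) = 1.0126e-05 m²
R = ρL/A = (4.92×10^-7)(9.25)/(1.0126e-05) = 0.4494 Ω
P = I²R = (4.05)² × 0.4494 = 7.37 W

7.37 W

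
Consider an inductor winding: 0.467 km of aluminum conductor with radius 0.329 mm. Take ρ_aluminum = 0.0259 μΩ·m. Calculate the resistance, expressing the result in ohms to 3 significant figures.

ρ = 0.0259 μΩ·m = 2.59×10^-8 Ω·m
A = πr² = π(3.2900e-04 m)² = 3.400e-07 m²
R = ρL/A = (2.59×10^-8)(467 m)/(3.400e-07 m²) = 35.6 Ω

35.6 Ω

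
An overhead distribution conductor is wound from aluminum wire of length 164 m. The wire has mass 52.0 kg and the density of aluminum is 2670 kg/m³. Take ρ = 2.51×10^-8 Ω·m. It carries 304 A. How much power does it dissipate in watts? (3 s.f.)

A = m/(density·L) = 52/(2670×164) = 1.1875e-04 m²
R = ρL/A = (2.51×10^-8)(164)/(1.1875e-04) = 0.03466 Ω
P = I²R = (304)² × 0.03466 = 3200 W

3200 W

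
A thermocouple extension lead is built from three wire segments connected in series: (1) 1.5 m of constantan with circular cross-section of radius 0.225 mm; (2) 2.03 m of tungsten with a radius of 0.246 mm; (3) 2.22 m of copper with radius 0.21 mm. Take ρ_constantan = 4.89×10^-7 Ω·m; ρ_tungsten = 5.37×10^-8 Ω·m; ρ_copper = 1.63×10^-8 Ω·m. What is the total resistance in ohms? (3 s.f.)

Seg 1: A = πr² = π(2.2500e-04 m)² = 1.590e-07 m²
R_1 = (4.89×10^-7)(1.5)/(1.590e-07) = 4.612 Ω
Seg 2: A = πr² = π(2.4600e-04 m)² = 1.901e-07 m²
R_2 = (5.37×10^-8)(2.03)/(1.901e-07) = 0.5734 Ω
Seg 3: A = πr² = π(2.1000e-04 m)² = 1.385e-07 m²
R_3 = (1.63×10^-8)(2.22)/(1.385e-07) = 0.2612 Ω
R_total = R_1 + R_2 + R_3 = 5.45 Ω

5.45 Ω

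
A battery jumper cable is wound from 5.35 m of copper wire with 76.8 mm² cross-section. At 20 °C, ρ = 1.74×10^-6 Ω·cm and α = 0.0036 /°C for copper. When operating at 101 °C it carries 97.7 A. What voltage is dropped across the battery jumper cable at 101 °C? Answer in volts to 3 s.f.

ρ = 1.74×10^-6 Ω·cm = 1.74×10^-8 Ω·m
A = 76.8 mm² = 7.680e-05 m²
R₍20₎ = ρL/A = (1.74×10^-8)(5.35)/(7.680e-05) = 0.001212 Ω
R₍101₎ = R₍20₎(1 + αΔT) = 0.001212 × (1 + 0.0036×81) = 0.001566 Ω
V = IR = 97.7 × 0.001566 = 0.153 V

0.153 V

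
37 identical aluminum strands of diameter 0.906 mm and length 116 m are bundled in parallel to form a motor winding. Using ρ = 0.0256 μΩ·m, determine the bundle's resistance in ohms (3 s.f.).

ρ = 0.0256 μΩ·m = 2.56×10^-8 Ω·m
A_strand = π(4.5300e-04 m)² = 6.447e-07 m²
R_strand = ρL/A = (2.56×10^-8)(116)/(6.447e-07) = 4.606 Ω
R_total = R_strand/N = 4.606/37 = 0.124 Ω

0.124 Ω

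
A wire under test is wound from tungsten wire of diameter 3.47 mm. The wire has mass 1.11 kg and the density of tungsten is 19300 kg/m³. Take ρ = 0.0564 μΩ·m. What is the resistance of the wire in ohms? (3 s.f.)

ρ = 0.0564 μΩ·m = 5.64×10^-8 Ω·m
A = π(d/2)² = π(1.7350e-03 m)² = 9.4569e-06 m²
L = m/(density·A) = 1.11/(19300×9.4569e-06) = 6.082 m
R = ρL/A = (5.64×10^-8)(6.082)/(9.4569e-06) = 0.0363 Ω

0.0363 Ω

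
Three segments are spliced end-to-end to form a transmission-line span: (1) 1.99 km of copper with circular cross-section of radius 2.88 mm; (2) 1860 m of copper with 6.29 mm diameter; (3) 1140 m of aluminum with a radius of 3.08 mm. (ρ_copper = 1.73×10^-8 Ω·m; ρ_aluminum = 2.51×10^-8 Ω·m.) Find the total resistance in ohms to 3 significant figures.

3.32 Ω

Seg 1: A = πr² = π(2.8800e-03 m)² = 2.606e-05 m²
R_1 = (1.73×10^-8)(1990)/(2.606e-05) = 1.321 Ω
Seg 2: A = π(d/2)² = π(3.1450e-03 m)² = 3.107e-05 m²
R_2 = (1.73×10^-8)(1860)/(3.107e-05) = 1.036 Ω
Seg 3: A = πr² = π(3.0800e-03 m)² = 2.980e-05 m²
R_3 = (2.51×10^-8)(1140)/(2.980e-05) = 0.9601 Ω
R_total = R_1 + R_2 + R_3 = 3.32 Ω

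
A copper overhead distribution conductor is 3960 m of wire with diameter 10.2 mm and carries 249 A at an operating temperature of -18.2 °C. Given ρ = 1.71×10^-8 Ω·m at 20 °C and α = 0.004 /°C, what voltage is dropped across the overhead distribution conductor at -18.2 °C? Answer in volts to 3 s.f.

175 V

A = π(d/2)² = π(5.1000e-03 m)² = 8.171e-05 m²
R₍20₎ = ρL/A = (1.71×10^-8)(3960)/(8.171e-05) = 0.8287 Ω
R₍-18.2₎ = R₍20₎(1 + αΔT) = 0.8287 × (1 + 0.004×-38.2) = 0.7021 Ω
V = IR = 249 × 0.7021 = 175 V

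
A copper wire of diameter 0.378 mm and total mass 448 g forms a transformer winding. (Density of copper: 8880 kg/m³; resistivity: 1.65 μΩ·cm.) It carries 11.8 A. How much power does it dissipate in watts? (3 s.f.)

ρ = 1.65 μΩ·cm = 1.65×10^-8 Ω·m
A = π(d/2)² = π(1.8900e-04 m)² = 1.1222e-07 m²
L = m/(density·A) = 0.448/(8880×1.1222e-07) = 449.6 m
R = ρL/A = (1.65×10^-8)(449.6)/(1.1222e-07) = 66.1 Ω
P = I²R = (11.8)² × 66.1 = 9200 W

9200 W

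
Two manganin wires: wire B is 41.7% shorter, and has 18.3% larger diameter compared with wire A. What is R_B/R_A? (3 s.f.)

0.417

R ∝ L/d², so R_B/R_A = (1 − 41.7/100) × (1 + 18.3/100)⁻²
= 0.583 × 0.7146 = 0.417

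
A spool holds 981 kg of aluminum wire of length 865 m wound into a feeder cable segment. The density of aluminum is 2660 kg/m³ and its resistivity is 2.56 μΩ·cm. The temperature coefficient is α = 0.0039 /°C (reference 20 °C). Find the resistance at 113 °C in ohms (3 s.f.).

0.0708 Ω

ρ = 2.56 μΩ·cm = 2.56×10^-8 Ω·m
A = m/(density·L) = 981/(2660×865) = 4.2635e-04 m²
R = ρL/A = (2.56×10^-8)(865)/(4.2635e-04) = 0.05194 Ω
R(113 °C) = 0.05194 × (1 + 0.0039×93) = 0.0708 Ω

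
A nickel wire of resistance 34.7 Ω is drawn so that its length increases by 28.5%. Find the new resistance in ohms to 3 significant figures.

k = 1 + 28.5/100 = 1.285; volume constant ⇒ A' = A/k, so R' = k²R.
R' = 1.651 × 34.7 = 57.3 Ω

57.3 Ω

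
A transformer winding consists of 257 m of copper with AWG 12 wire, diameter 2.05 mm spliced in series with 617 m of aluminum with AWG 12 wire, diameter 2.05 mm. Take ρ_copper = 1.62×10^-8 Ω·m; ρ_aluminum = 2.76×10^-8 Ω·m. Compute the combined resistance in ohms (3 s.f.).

6.42 Ω

Segment 1: A = π(2.05/2 mm)² = π(1.0250e-03 m)² = 3.301e-06 m²
R₁ = ρL/A = (1.62×10^-8)(257)/(3.301e-06) = 1.261 Ω
R₂ = (2.76×10^-8)(617)/(3.301e-06) = 5.159 Ω
R = R₁ + R₂ = 6.42 Ω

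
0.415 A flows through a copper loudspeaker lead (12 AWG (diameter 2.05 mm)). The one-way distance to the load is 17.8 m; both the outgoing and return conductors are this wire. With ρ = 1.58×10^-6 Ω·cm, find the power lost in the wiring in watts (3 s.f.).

ρ = 1.58×10^-6 Ω·cm = 1.58×10^-8 Ω·m
A = π(2.05/2 mm)² = π(1.0250e-03 m)² = 3.301e-06 m²
Total conductor length (both ways) L = 2 × 17.8 = 35.6 m
R = ρL/A = (1.58×10^-8)(35.6)/(3.301e-06) = 0.1704 Ω
P = I²R = (0.415)² × 0.1704 = 0.0293 W

0.0293 W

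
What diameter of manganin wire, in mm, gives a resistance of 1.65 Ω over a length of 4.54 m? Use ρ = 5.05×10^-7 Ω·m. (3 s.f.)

A = ρL/R = (5.05×10^-7)(4.54)/(1.65) = 1.390e-06 m²
d = 2√(A/π) = 1.330e-03 m = 1.33 mm

1.33 mm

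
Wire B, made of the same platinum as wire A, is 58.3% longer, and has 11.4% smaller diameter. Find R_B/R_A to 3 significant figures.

2.02

R ∝ L/d², so R_B/R_A = (1 + 58.3/100) × (1 − 11.4/100)⁻²
= 1.583 × 1.274 = 2.02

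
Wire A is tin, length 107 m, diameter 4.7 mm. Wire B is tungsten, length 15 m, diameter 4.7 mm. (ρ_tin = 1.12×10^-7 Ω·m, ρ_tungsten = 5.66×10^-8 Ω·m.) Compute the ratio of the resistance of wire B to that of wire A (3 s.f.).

R ∝ ρL/d², so R_B/R_A = (ρ_B/ρ_A) × (L_B/L_A)
= (5.66×10^-8/1.12×10^-7) × (15/107) = 0.0708

0.0708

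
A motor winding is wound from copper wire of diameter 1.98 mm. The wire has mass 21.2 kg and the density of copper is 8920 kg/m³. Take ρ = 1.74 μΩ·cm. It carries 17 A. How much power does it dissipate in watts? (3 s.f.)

ρ = 1.74 μΩ·cm = 1.74×10^-8 Ω·m
A = π(d/2)² = π(9.9000e-04 m)² = 3.0791e-06 m²
L = m/(density·A) = 21.2/(8920×3.0791e-06) = 771.9 m
R = ρL/A = (1.74×10^-8)(771.9)/(3.0791e-06) = 4.362 Ω
P = I²R = (17)² × 4.362 = 1260 W

1260 W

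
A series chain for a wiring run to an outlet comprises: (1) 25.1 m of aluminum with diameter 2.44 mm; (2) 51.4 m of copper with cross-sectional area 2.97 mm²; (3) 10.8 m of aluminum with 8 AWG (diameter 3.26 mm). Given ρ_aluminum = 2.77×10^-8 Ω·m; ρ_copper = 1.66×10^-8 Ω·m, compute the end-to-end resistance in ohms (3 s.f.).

Seg 1: A = π(d/2)² = π(1.2200e-03 m)² = 4.676e-06 m²
R_1 = (2.77×10^-8)(25.1)/(4.676e-06) = 0.1487 Ω
Seg 2: A = 2.97 mm² = 2.970e-06 m²
R_2 = (1.66×10^-8)(51.4)/(2.970e-06) = 0.2873 Ω
Seg 3: A = π(3.26/2 mm)² = π(1.6300e-03 m)² = 8.347e-06 m²
R_3 = (2.77×10^-8)(10.8)/(8.347e-06) = 0.03584 Ω
R_total = R_1 + R_2 + R_3 = 0.472 Ω

0.472 Ω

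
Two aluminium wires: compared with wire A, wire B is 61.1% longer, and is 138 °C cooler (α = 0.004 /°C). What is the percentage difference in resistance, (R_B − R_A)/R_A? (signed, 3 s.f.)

R ∝ ρL/d² with ρ ∝ (1+αΔT), so R_B/R_A = (1 + 61.1/100) × (1 − 0.004×138)
= 1.611 × 0.448 = 0.7217
(R_B − R_A)/R_A = 0.7217 − 1 = -27.8%

-27.8%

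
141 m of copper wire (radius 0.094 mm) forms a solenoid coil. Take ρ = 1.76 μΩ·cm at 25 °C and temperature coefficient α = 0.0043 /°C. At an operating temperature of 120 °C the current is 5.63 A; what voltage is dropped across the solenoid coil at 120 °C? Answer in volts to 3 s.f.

ρ = 1.76 μΩ·cm = 1.76×10^-8 Ω·m
A = πr² = π(9.4000e-05 m)² = 2.776e-08 m²
R₍25₎ = ρL/A = (1.76×10^-8)(141)/(2.776e-08) = 89.4 Ω
R₍120₎ = R₍25₎(1 + αΔT) = 89.4 × (1 + 0.0043×95) = 125.9 Ω
V = IR = 5.63 × 125.9 = 709 V

709 V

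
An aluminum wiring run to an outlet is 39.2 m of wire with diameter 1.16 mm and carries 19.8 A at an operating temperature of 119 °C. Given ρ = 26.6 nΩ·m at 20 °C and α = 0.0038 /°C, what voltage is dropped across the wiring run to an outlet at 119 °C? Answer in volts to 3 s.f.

26.9 V

ρ = 26.6 nΩ·m = 2.66×10^-8 Ω·m
A = π(d/2)² = π(5.8000e-04 m)² = 1.057e-06 m²
R₍20₎ = ρL/A = (2.66×10^-8)(39.2)/(1.057e-06) = 0.9866 Ω
R₍119₎ = R₍20₎(1 + αΔT) = 0.9866 × (1 + 0.0038×99) = 1.358 Ω
V = IR = 19.8 × 1.358 = 26.9 V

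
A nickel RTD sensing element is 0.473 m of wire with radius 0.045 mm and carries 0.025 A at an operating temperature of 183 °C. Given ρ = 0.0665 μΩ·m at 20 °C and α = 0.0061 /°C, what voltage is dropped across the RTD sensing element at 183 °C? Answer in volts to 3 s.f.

ρ = 0.0665 μΩ·m = 6.65×10^-8 Ω·m
A = πr² = π(4.5000e-05 m)² = 6.362e-09 m²
R₍20₎ = ρL/A = (6.65×10^-8)(0.473)/(6.362e-09) = 4.944 Ω
R₍183₎ = R₍20₎(1 + αΔT) = 4.944 × (1 + 0.0061×163) = 9.86 Ω
V = IR = 0.025 × 9.86 = 0.247 V

0.247 V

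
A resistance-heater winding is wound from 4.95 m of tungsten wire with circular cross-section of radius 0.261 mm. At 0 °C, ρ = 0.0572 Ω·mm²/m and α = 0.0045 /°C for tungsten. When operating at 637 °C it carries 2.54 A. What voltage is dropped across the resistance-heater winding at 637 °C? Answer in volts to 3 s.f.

13.0 V

ρ = 0.0572 Ω·mm²/m = 5.72×10^-8 Ω·m
A = πr² = π(2.6100e-04 m)² = 2.140e-07 m²
R₍0₎ = ρL/A = (5.72×10^-8)(4.95)/(2.140e-07) = 1.323 Ω
R₍637₎ = R₍0₎(1 + αΔT) = 1.323 × (1 + 0.0045×637) = 5.116 Ω
V = IR = 2.54 × 5.116 = 13.0 V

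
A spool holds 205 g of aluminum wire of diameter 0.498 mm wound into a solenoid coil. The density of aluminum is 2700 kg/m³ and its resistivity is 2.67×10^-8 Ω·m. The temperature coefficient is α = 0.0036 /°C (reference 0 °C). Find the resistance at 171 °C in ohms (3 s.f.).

86.3 Ω

A = π(d/2)² = π(2.4900e-04 m)² = 1.9478e-07 m²
L = m/(density·A) = 0.205/(2700×1.9478e-07) = 389.8 m
R = ρL/A = (2.67×10^-8)(389.8)/(1.9478e-07) = 53.43 Ω
R(171 °C) = 53.43 × (1 + 0.0036×171) = 86.3 Ω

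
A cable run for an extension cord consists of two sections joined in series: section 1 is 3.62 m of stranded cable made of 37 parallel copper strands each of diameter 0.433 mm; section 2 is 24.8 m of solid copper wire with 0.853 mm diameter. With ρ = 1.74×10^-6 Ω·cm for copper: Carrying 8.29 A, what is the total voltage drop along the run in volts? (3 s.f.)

ρ = 1.74×10^-6 Ω·cm = 1.74×10^-8 Ω·m
Section 1: A_strand = π(2.1650e-04)² = 1.473e-07 m²; R₁ = ρL/(N·A_s) = (1.74×10^-8)(3.62)/(37×1.473e-07) = 0.01156 Ω
Section 2: A = π(d/2)² = π(4.2650e-04 m)² = 5.715e-07 m²
R₂ = (1.74×10^-8)(24.8)/(5.715e-07) = 0.7551 Ω
R = R₁ + R₂ = 0.7667 Ω
V = IR = 8.29 × 0.7667 = 6.36 V

6.36 V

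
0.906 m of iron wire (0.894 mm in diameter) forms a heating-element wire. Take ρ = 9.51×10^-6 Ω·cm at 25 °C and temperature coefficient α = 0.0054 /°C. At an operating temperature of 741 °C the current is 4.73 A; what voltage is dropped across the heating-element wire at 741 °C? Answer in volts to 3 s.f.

ρ = 9.51×10^-6 Ω·cm = 9.51×10^-8 Ω·m
A = π(d/2)² = π(4.4700e-04 m)² = 6.277e-07 m²
R₍25₎ = ρL/A = (9.51×10^-8)(0.906)/(6.277e-07) = 0.1373 Ω
R₍741₎ = R₍25₎(1 + αΔT) = 0.1373 × (1 + 0.0054×716) = 0.668 Ω
V = IR = 4.73 × 0.668 = 3.16 V

3.16 V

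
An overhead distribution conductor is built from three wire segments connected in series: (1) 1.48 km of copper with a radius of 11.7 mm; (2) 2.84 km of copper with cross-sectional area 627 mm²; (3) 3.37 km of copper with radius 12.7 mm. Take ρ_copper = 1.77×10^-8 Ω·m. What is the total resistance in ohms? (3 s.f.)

Seg 1: A = πr² = π(1.1700e-02 m)² = 4.301e-04 m²
R_1 = (1.77×10^-8)(1480)/(4.301e-04) = 0.06091 Ω
Seg 2: A = 627 mm² = 6.270e-04 m²
R_2 = (1.77×10^-8)(2840)/(6.270e-04) = 0.08017 Ω
Seg 3: A = πr² = π(1.2700e-02 m)² = 5.067e-04 m²
R_3 = (1.77×10^-8)(3370)/(5.067e-04) = 0.1177 Ω
R_total = R_1 + R_2 + R_3 = 0.259 Ω

0.259 Ω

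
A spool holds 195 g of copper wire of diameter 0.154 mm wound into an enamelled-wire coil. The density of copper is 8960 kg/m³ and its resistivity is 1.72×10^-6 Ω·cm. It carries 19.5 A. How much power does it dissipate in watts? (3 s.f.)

4.10×10^5 W

ρ = 1.72×10^-6 Ω·cm = 1.72×10^-8 Ω·m
A = π(d/2)² = π(7.7000e-05 m)² = 1.8627e-08 m²
L = m/(density·A) = 0.195/(8960×1.8627e-08) = 1168 m
R = ρL/A = (1.72×10^-8)(1168)/(1.8627e-08) = 1079 Ω
P = I²R = (19.5)² × 1079 = 4.10×10^5 W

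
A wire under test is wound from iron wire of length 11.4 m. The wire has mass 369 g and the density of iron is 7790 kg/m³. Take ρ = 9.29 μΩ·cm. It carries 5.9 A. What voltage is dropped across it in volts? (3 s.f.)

1.50 V

ρ = 9.29 μΩ·cm = 9.29×10^-8 Ω·m
A = m/(density·L) = 0.369/(7790×11.4) = 4.1551e-06 m²
R = ρL/A = (9.29×10^-8)(11.4)/(4.1551e-06) = 0.2549 Ω
V = IR = 5.9 × 0.2549 = 1.50 V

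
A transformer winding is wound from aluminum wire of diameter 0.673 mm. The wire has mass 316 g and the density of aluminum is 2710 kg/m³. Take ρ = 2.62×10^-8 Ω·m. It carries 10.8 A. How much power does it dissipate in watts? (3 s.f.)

A = π(d/2)² = π(3.3650e-04 m)² = 3.5573e-07 m²
L = m/(density·A) = 0.316/(2710×3.5573e-07) = 327.8 m
R = ρL/A = (2.62×10^-8)(327.8)/(3.5573e-07) = 24.14 Ω
P = I²R = (10.8)² × 24.14 = 2820 W

2820 W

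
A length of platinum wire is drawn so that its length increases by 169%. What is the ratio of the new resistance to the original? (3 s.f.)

7.24

k = 1 + 169/100 = 2.69; volume constant ⇒ A' = A/k, so R' = k²R.
Factor = 7.24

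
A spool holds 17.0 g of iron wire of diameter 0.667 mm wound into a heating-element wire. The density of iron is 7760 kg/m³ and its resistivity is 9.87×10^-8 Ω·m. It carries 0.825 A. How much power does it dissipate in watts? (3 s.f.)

1.21 W

A = π(d/2)² = π(3.3350e-04 m)² = 3.4942e-07 m²
L = m/(density·A) = 0.017/(7760×3.4942e-07) = 6.27 m
R = ρL/A = (9.87×10^-8)(6.27)/(3.4942e-07) = 1.771 Ω
P = I²R = (0.825)² × 1.771 = 1.21 W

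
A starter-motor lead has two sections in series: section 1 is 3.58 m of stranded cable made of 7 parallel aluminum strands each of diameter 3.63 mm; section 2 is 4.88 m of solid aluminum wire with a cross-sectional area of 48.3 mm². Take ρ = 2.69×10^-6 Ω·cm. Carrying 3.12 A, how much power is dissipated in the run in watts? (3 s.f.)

ρ = 2.69×10^-6 Ω·cm = 2.69×10^-8 Ω·m
Section 1: A_strand = π(1.8150e-03)² = 1.035e-05 m²; R₁ = ρL/(N·A_s) = (2.69×10^-8)(3.58)/(7×1.035e-05) = 0.001329 Ω
Section 2: A = 48.3 mm² = 4.830e-05 m²
R₂ = (2.69×10^-8)(4.88)/(4.830e-05) = 0.002718 Ω
R = R₁ + R₂ = 0.004047 Ω
P = I²R = (3.12)² × 0.004047 = 0.0394 W

0.0394 W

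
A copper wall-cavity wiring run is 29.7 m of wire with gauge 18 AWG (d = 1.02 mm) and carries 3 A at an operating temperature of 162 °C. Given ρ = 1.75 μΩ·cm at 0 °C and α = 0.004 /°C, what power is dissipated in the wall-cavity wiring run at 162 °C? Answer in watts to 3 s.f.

9.43 W

ρ = 1.75 μΩ·cm = 1.75×10^-8 Ω·m
A = π(1.02/2 mm)² = π(5.1000e-04 m)² = 8.171e-07 m²
R₍0₎ = ρL/A = (1.75×10^-8)(29.7)/(8.171e-07) = 0.6361 Ω
R₍162₎ = R₍0₎(1 + αΔT) = 0.6361 × (1 + 0.004×162) = 1.048 Ω
P = I²R = (3)² × 1.048 = 9.43 W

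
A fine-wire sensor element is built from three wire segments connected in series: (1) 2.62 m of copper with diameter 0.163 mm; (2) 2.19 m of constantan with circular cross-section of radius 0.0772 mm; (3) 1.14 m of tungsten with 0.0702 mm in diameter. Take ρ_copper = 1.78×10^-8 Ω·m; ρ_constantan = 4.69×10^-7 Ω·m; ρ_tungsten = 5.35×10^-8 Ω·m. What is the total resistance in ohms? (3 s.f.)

Seg 1: A = π(d/2)² = π(8.1500e-05 m)² = 2.087e-08 m²
R_1 = (1.78×10^-8)(2.62)/(2.087e-08) = 2.235 Ω
Seg 2: A = πr² = π(7.7200e-05 m)² = 1.872e-08 m²
R_2 = (4.69×10^-7)(2.19)/(1.872e-08) = 54.86 Ω
Seg 3: A = π(d/2)² = π(3.5100e-05 m)² = 3.870e-09 m²
R_3 = (5.35×10^-8)(1.14)/(3.870e-09) = 15.76 Ω
R_total = R_1 + R_2 + R_3 = 72.8 Ω

72.8 Ω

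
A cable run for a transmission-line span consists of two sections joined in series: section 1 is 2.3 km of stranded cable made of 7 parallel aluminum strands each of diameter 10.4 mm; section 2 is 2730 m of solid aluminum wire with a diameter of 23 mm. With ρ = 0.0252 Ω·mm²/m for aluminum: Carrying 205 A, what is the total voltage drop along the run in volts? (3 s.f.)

ρ = 0.0252 Ω·mm²/m = 2.52×10^-8 Ω·m
Section 1: A_strand = π(5.2000e-03)² = 8.495e-05 m²; R₁ = ρL/(N·A_s) = (2.52×10^-8)(2300)/(7×8.495e-05) = 0.09747 Ω
Section 2: A = π(d/2)² = π(1.1500e-02 m)² = 4.155e-04 m²
R₂ = (2.52×10^-8)(2730)/(4.155e-04) = 0.1656 Ω
R = R₁ + R₂ = 0.2631 Ω
V = IR = 205 × 0.2631 = 53.9 V

53.9 V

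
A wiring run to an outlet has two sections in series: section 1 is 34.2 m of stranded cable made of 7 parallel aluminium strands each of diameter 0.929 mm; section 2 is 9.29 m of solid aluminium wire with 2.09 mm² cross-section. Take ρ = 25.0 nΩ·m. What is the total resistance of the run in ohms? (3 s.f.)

0.291 Ω

ρ = 25.0 nΩ·m = 2.50×10^-8 Ω·m
Section 1: A_strand = π(4.6450e-04)² = 6.778e-07 m²; R₁ = ρL/(N·A_s) = (2.50×10^-8)(34.2)/(7×6.778e-07) = 0.1802 Ω
Section 2: A = 2.09 mm² = 2.090e-06 m²
R₂ = (2.50×10^-8)(9.29)/(2.090e-06) = 0.1111 Ω
R = R₁ + R₂ = 0.291 Ω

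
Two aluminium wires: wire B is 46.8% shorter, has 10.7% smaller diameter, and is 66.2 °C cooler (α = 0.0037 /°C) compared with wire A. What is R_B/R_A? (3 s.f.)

R ∝ ρL/d² with ρ ∝ (1+αΔT), so R_B/R_A = (1 − 46.8/100) × (1 − 10.7/100)⁻² × (1 − 0.0037×66.2)
= 0.532 × 1.254 × 0.7551 = 0.504

0.504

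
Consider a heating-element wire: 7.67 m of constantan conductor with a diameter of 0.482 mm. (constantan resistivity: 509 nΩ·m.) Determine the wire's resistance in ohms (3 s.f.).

21.4 Ω

ρ = 509 nΩ·m = 5.09×10^-7 Ω·m
A = π(d/2)² = π(2.4100e-04 m)² = 1.825e-07 m²
R = ρL/A = (5.09×10^-7)(7.67 m)/(1.825e-07 m²) = 21.4 Ω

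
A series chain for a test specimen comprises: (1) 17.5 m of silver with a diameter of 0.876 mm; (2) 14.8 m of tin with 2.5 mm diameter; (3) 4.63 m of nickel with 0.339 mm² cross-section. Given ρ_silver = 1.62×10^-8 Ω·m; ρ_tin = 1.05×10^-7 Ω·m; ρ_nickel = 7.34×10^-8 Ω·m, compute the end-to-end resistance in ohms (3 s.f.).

Seg 1: A = π(d/2)² = π(4.3800e-04 m)² = 6.027e-07 m²
R_1 = (1.62×10^-8)(17.5)/(6.027e-07) = 0.4704 Ω
Seg 2: A = π(d/2)² = π(1.2500e-03 m)² = 4.909e-06 m²
R_2 = (1.05×10^-7)(14.8)/(4.909e-06) = 0.3166 Ω
Seg 3: A = 0.339 mm² = 3.390e-07 m²
R_3 = (7.34×10^-8)(4.63)/(3.390e-07) = 1.002 Ω
R_total = R_1 + R_2 + R_3 = 1.79 Ω

1.79 Ω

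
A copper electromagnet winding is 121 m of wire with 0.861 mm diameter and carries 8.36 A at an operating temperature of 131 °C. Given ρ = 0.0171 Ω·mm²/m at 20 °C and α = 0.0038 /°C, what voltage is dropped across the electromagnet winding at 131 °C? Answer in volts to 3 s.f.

ρ = 0.0171 Ω·mm²/m = 1.71×10^-8 Ω·m
A = π(d/2)² = π(4.3050e-04 m)² = 5.822e-07 m²
R₍20₎ = ρL/A = (1.71×10^-8)(121)/(5.822e-07) = 3.554 Ω
R₍131₎ = R₍20₎(1 + αΔT) = 3.554 × (1 + 0.0038×111) = 5.053 Ω
V = IR = 8.36 × 5.053 = 42.2 V

42.2 V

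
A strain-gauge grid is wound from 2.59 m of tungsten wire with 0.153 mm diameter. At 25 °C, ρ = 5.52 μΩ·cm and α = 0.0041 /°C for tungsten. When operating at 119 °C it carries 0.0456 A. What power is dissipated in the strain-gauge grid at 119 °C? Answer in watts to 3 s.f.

ρ = 5.52 μΩ·cm = 5.52×10^-8 Ω·m
A = π(d/2)² = π(7.6500e-05 m)² = 1.839e-08 m²
R₍25₎ = ρL/A = (5.52×10^-8)(2.59)/(1.839e-08) = 7.776 Ω
R₍119₎ = R₍25₎(1 + αΔT) = 7.776 × (1 + 0.0041×94) = 10.77 Ω
P = I²R = (0.0456)² × 10.77 = 0.0224 W

0.0224 W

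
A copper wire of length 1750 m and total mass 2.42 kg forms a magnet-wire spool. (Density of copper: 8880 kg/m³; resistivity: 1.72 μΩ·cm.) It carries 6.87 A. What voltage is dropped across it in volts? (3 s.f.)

ρ = 1.72 μΩ·cm = 1.72×10^-8 Ω·m
A = m/(density·L) = 2.42/(8880×1750) = 1.5573e-07 m²
R = ρL/A = (1.72×10^-8)(1750)/(1.5573e-07) = 193.3 Ω
V = IR = 6.87 × 193.3 = 1330 V

1330 V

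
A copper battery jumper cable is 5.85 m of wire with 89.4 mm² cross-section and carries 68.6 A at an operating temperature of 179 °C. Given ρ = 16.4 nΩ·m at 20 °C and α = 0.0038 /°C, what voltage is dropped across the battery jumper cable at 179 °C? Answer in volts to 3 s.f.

0.118 V

ρ = 16.4 nΩ·m = 1.64×10^-8 Ω·m
A = 89.4 mm² = 8.940e-05 m²
R₍20₎ = ρL/A = (1.64×10^-8)(5.85)/(8.940e-05) = 0.001073 Ω
R₍179₎ = R₍20₎(1 + αΔT) = 0.001073 × (1 + 0.0038×159) = 0.001722 Ω
V = IR = 68.6 × 0.001722 = 0.118 V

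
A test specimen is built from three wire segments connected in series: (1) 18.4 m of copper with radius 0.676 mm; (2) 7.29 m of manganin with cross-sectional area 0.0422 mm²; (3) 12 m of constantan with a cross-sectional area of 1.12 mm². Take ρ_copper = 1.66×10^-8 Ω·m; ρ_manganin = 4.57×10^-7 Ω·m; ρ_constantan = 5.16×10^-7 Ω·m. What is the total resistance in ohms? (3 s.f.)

Seg 1: A = πr² = π(6.7600e-04 m)² = 1.436e-06 m²
R_1 = (1.66×10^-8)(18.4)/(1.436e-06) = 0.2128 Ω
Seg 2: A = 0.0422 mm² = 4.220e-08 m²
R_2 = (4.57×10^-7)(7.29)/(4.220e-08) = 78.95 Ω
Seg 3: A = 1.12 mm² = 1.120e-06 m²
R_3 = (5.16×10^-7)(12)/(1.120e-06) = 5.529 Ω
R_total = R_1 + R_2 + R_3 = 84.7 Ω

84.7 Ω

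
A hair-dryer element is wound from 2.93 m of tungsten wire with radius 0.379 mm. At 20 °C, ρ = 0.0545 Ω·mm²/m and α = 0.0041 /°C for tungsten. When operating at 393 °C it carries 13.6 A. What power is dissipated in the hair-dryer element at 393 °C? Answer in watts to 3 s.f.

ρ = 0.0545 Ω·mm²/m = 5.45×10^-8 Ω·m
A = πr² = π(3.7900e-04 m)² = 4.513e-07 m²
R₍20₎ = ρL/A = (5.45×10^-8)(2.93)/(4.513e-07) = 0.3539 Ω
R₍393₎ = R₍20₎(1 + αΔT) = 0.3539 × (1 + 0.0041×373) = 0.895 Ω
P = I²R = (13.6)² × 0.895 = 166 W

166 W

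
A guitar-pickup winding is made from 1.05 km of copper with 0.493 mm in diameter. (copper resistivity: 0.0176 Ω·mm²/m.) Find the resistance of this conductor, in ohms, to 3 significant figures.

96.8 Ω

ρ = 0.0176 Ω·mm²/m = 1.76×10^-8 Ω·m
A = π(d/2)² = π(2.4650e-04 m)² = 1.909e-07 m²
R = ρL/A = (1.76×10^-8)(1050 m)/(1.909e-07 m²) = 96.8 Ω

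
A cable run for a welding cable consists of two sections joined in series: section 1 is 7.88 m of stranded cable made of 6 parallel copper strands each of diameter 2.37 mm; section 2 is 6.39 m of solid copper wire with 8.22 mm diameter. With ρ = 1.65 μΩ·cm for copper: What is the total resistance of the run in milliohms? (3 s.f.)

6.90 mΩ

ρ = 1.65 μΩ·cm = 1.65×10^-8 Ω·m
Section 1: A_strand = π(1.1850e-03)² = 4.412e-06 m²; R₁ = ρL/(N·A_s) = (1.65×10^-8)(7.88)/(6×4.412e-06) = 0.004912 Ω
Section 2: A = π(d/2)² = π(4.1100e-03 m)² = 5.307e-05 m²
R₂ = (1.65×10^-8)(6.39)/(5.307e-05) = 0.001987 Ω
R = R₁ + R₂ = 6.90 mΩ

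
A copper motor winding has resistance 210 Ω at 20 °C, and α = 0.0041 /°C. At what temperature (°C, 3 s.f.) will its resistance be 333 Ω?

R = R₀(1 + α(T − T₀)) ⇒ T = T₀ + (R/R₀ − 1)/α
T = 20 + (333/210 − 1)/0.0041 = 20 + (0.5857)/0.0041 = 163 °C

163 °C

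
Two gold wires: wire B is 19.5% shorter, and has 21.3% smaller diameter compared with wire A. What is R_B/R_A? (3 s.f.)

R ∝ L/d², so R_B/R_A = (1 − 19.5/100) × (1 − 21.3/100)⁻²
= 0.805 × 1.615 = 1.30

1.30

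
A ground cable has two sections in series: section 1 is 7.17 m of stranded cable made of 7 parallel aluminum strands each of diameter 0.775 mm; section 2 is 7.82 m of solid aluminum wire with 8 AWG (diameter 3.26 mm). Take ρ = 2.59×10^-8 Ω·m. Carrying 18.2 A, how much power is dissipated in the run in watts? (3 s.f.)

26.7 W

Section 1: A_strand = π(3.8750e-04)² = 4.717e-07 m²; R₁ = ρL/(N·A_s) = (2.59×10^-8)(7.17)/(7×4.717e-07) = 0.05624 Ω
Section 2: A = π(3.26/2 mm)² = π(1.6300e-03 m)² = 8.347e-06 m²
R₂ = (2.59×10^-8)(7.82)/(8.347e-06) = 0.02427 Ω
R = R₁ + R₂ = 0.0805 Ω
P = I²R = (18.2)² × 0.0805 = 26.7 W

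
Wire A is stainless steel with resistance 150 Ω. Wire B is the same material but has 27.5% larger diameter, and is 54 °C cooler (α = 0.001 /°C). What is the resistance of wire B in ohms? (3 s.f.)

87.3 Ω

R ∝ ρL/d² with ρ ∝ (1+αΔT), so R_B/R_A = (1 + 27.5/100)⁻² × (1 − 0.001×54)
= 0.6151 × 0.946 = 0.5819
R_B = 0.5819 × 150 = 87.3 Ω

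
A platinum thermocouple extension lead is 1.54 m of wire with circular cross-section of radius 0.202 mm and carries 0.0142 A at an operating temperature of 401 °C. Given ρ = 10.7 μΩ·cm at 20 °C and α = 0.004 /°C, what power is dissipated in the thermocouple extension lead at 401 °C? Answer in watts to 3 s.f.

6.54×10^-4 W

ρ = 10.7 μΩ·cm = 1.07×10^-7 Ω·m
A = πr² = π(2.0200e-04 m)² = 1.282e-07 m²
R₍20₎ = ρL/A = (1.07×10^-7)(1.54)/(1.282e-07) = 1.285 Ω
R₍401₎ = R₍20₎(1 + αΔT) = 1.285 × (1 + 0.004×381) = 3.244 Ω
P = I²R = (0.0142)² × 3.244 = 6.54×10^-4 W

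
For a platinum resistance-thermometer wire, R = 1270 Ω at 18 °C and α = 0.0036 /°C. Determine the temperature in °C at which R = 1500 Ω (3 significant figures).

R = R₀(1 + α(T − T₀)) ⇒ T = T₀ + (R/R₀ − 1)/α
T = 18 + (1500/1270 − 1)/0.0036 = 18 + (0.1811)/0.0036 = 68.3 °C

68.3 °C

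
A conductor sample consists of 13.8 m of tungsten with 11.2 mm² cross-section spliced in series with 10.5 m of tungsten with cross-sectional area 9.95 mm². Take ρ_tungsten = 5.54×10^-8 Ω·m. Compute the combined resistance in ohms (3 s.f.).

0.127 Ω

Segment 1: A = 11.2 mm² = 1.120e-05 m²
R₁ = ρL/A = (5.54×10^-8)(13.8)/(1.120e-05) = 0.06826 Ω
Segment 2: A = 9.95 mm² = 9.950e-06 m²
R₂ = (5.54×10^-8)(10.5)/(9.950e-06) = 0.05846 Ω
R = R₁ + R₂ = 0.127 Ω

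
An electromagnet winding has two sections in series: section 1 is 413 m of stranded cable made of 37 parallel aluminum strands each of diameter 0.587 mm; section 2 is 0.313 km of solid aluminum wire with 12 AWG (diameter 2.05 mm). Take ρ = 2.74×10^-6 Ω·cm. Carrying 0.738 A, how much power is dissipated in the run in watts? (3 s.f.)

2.03 W

ρ = 2.74×10^-6 Ω·cm = 2.74×10^-8 Ω·m
Section 1: A_strand = π(2.9350e-04)² = 2.706e-07 m²; R₁ = ρL/(N·A_s) = (2.74×10^-8)(413)/(37×2.706e-07) = 1.13 Ω
Section 2: A = π(2.05/2 mm)² = π(1.0250e-03 m)² = 3.301e-06 m²
R₂ = (2.74×10^-8)(313)/(3.301e-06) = 2.598 Ω
R = R₁ + R₂ = 3.728 Ω
P = I²R = (0.738)² × 3.728 = 2.03 W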